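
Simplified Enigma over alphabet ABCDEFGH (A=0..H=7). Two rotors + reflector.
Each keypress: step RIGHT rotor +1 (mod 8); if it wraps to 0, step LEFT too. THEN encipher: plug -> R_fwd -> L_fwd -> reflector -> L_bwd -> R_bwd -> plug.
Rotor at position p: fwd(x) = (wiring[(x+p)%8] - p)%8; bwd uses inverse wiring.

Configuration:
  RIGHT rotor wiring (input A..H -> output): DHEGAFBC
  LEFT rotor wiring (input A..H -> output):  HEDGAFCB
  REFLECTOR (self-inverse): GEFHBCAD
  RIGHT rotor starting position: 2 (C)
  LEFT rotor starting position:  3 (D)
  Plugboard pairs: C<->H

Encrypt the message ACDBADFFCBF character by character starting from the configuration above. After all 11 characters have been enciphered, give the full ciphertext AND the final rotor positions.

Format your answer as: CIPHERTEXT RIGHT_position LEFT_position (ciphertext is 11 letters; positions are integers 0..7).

Answer: FBHCHHGGFGC 5 4

Derivation:
Char 1 ('A'): step: R->3, L=3; A->plug->A->R->D->L->H->refl->D->L'->A->R'->F->plug->F
Char 2 ('C'): step: R->4, L=3; C->plug->H->R->C->L->C->refl->F->L'->B->R'->B->plug->B
Char 3 ('D'): step: R->5, L=3; D->plug->D->R->G->L->B->refl->E->L'->F->R'->C->plug->H
Char 4 ('B'): step: R->6, L=3; B->plug->B->R->E->L->G->refl->A->L'->H->R'->H->plug->C
Char 5 ('A'): step: R->7, L=3; A->plug->A->R->D->L->H->refl->D->L'->A->R'->C->plug->H
Char 6 ('D'): step: R->0, L->4 (L advanced); D->plug->D->R->G->L->H->refl->D->L'->E->R'->C->plug->H
Char 7 ('F'): step: R->1, L=4; F->plug->F->R->A->L->E->refl->B->L'->B->R'->G->plug->G
Char 8 ('F'): step: R->2, L=4; F->plug->F->R->A->L->E->refl->B->L'->B->R'->G->plug->G
Char 9 ('C'): step: R->3, L=4; C->plug->H->R->B->L->B->refl->E->L'->A->R'->F->plug->F
Char 10 ('B'): step: R->4, L=4; B->plug->B->R->B->L->B->refl->E->L'->A->R'->G->plug->G
Char 11 ('F'): step: R->5, L=4; F->plug->F->R->H->L->C->refl->F->L'->D->R'->H->plug->C
Final: ciphertext=FBHCHHGGFGC, RIGHT=5, LEFT=4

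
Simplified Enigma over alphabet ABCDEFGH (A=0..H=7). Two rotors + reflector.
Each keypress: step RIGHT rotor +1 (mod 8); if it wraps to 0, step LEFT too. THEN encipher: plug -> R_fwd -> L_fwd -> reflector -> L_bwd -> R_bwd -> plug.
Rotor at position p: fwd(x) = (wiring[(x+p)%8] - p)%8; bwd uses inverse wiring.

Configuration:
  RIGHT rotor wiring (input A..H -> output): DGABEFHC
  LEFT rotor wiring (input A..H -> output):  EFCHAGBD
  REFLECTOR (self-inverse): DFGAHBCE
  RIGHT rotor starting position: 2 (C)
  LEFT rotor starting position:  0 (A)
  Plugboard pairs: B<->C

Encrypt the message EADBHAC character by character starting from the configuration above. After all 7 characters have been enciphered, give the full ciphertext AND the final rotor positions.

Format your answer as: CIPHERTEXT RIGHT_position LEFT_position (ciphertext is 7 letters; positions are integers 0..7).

Answer: DBEEABA 1 1

Derivation:
Char 1 ('E'): step: R->3, L=0; E->plug->E->R->H->L->D->refl->A->L'->E->R'->D->plug->D
Char 2 ('A'): step: R->4, L=0; A->plug->A->R->A->L->E->refl->H->L'->D->R'->C->plug->B
Char 3 ('D'): step: R->5, L=0; D->plug->D->R->G->L->B->refl->F->L'->B->R'->E->plug->E
Char 4 ('B'): step: R->6, L=0; B->plug->C->R->F->L->G->refl->C->L'->C->R'->E->plug->E
Char 5 ('H'): step: R->7, L=0; H->plug->H->R->A->L->E->refl->H->L'->D->R'->A->plug->A
Char 6 ('A'): step: R->0, L->1 (L advanced); A->plug->A->R->D->L->H->refl->E->L'->A->R'->C->plug->B
Char 7 ('C'): step: R->1, L=1; C->plug->B->R->H->L->D->refl->A->L'->F->R'->A->plug->A
Final: ciphertext=DBEEABA, RIGHT=1, LEFT=1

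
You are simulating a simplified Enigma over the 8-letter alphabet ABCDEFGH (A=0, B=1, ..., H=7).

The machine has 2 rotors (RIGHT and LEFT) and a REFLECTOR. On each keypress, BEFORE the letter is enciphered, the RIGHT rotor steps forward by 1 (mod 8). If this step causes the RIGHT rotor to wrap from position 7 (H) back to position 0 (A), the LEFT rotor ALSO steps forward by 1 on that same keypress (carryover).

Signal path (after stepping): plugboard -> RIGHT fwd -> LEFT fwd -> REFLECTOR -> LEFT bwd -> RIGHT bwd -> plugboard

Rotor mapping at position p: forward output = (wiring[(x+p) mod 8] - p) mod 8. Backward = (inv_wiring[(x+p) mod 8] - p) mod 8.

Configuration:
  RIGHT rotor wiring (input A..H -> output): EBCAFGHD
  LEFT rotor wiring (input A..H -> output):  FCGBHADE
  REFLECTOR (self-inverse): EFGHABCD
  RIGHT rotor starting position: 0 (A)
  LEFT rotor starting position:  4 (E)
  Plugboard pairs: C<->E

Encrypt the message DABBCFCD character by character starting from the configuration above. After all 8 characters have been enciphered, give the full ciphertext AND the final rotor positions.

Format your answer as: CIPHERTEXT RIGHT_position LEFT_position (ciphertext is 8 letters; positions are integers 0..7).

Answer: EGCCDHDE 0 5

Derivation:
Char 1 ('D'): step: R->1, L=4; D->plug->D->R->E->L->B->refl->F->L'->H->R'->C->plug->E
Char 2 ('A'): step: R->2, L=4; A->plug->A->R->A->L->D->refl->H->L'->C->R'->G->plug->G
Char 3 ('B'): step: R->3, L=4; B->plug->B->R->C->L->H->refl->D->L'->A->R'->E->plug->C
Char 4 ('B'): step: R->4, L=4; B->plug->B->R->C->L->H->refl->D->L'->A->R'->E->plug->C
Char 5 ('C'): step: R->5, L=4; C->plug->E->R->E->L->B->refl->F->L'->H->R'->D->plug->D
Char 6 ('F'): step: R->6, L=4; F->plug->F->R->C->L->H->refl->D->L'->A->R'->H->plug->H
Char 7 ('C'): step: R->7, L=4; C->plug->E->R->B->L->E->refl->A->L'->D->R'->D->plug->D
Char 8 ('D'): step: R->0, L->5 (L advanced); D->plug->D->R->A->L->D->refl->H->L'->C->R'->C->plug->E
Final: ciphertext=EGCCDHDE, RIGHT=0, LEFT=5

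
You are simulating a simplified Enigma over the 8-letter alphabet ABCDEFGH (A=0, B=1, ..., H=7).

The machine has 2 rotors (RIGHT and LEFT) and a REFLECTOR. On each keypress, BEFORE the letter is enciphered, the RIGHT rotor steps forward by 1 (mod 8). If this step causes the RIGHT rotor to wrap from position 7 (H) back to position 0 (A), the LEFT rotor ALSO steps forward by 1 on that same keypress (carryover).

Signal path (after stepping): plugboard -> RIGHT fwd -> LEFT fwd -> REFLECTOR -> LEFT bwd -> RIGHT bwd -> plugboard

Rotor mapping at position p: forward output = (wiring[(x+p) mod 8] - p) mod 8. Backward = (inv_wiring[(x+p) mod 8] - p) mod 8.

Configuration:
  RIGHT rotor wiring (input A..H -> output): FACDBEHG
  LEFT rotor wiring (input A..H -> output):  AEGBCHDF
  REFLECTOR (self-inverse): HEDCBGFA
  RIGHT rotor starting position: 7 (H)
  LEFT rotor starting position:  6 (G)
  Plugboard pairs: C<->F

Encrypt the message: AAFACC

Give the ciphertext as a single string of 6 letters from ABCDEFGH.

Answer: CBBCAH

Derivation:
Char 1 ('A'): step: R->0, L->7 (L advanced); A->plug->A->R->F->L->D->refl->C->L'->E->R'->F->plug->C
Char 2 ('A'): step: R->1, L=7; A->plug->A->R->H->L->E->refl->B->L'->B->R'->B->plug->B
Char 3 ('F'): step: R->2, L=7; F->plug->C->R->H->L->E->refl->B->L'->B->R'->B->plug->B
Char 4 ('A'): step: R->3, L=7; A->plug->A->R->A->L->G->refl->F->L'->C->R'->F->plug->C
Char 5 ('C'): step: R->4, L=7; C->plug->F->R->E->L->C->refl->D->L'->F->R'->A->plug->A
Char 6 ('C'): step: R->5, L=7; C->plug->F->R->F->L->D->refl->C->L'->E->R'->H->plug->H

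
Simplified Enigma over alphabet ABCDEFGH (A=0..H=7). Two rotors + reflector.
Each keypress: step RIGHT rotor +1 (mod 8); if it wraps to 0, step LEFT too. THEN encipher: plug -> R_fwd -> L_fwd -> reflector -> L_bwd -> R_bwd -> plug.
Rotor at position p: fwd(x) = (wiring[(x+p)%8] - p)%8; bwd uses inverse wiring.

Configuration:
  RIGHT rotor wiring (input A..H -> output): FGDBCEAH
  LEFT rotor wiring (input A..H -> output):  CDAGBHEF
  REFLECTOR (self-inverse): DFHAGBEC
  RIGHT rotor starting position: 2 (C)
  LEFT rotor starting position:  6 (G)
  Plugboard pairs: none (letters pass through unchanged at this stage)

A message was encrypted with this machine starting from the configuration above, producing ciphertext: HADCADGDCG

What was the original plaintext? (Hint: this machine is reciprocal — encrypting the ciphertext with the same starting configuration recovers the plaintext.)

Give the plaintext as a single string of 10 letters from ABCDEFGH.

Char 1 ('H'): step: R->3, L=6; H->plug->H->R->A->L->G->refl->E->L'->C->R'->F->plug->F
Char 2 ('A'): step: R->4, L=6; A->plug->A->R->G->L->D->refl->A->L'->F->R'->H->plug->H
Char 3 ('D'): step: R->5, L=6; D->plug->D->R->A->L->G->refl->E->L'->C->R'->C->plug->C
Char 4 ('C'): step: R->6, L=6; C->plug->C->R->H->L->B->refl->F->L'->D->R'->F->plug->F
Char 5 ('A'): step: R->7, L=6; A->plug->A->R->A->L->G->refl->E->L'->C->R'->E->plug->E
Char 6 ('D'): step: R->0, L->7 (L advanced); D->plug->D->R->B->L->D->refl->A->L'->G->R'->B->plug->B
Char 7 ('G'): step: R->1, L=7; G->plug->G->R->G->L->A->refl->D->L'->B->R'->D->plug->D
Char 8 ('D'): step: R->2, L=7; D->plug->D->R->C->L->E->refl->G->L'->A->R'->C->plug->C
Char 9 ('C'): step: R->3, L=7; C->plug->C->R->B->L->D->refl->A->L'->G->R'->A->plug->A
Char 10 ('G'): step: R->4, L=7; G->plug->G->R->H->L->F->refl->B->L'->D->R'->D->plug->D

Answer: FHCFEBDCAD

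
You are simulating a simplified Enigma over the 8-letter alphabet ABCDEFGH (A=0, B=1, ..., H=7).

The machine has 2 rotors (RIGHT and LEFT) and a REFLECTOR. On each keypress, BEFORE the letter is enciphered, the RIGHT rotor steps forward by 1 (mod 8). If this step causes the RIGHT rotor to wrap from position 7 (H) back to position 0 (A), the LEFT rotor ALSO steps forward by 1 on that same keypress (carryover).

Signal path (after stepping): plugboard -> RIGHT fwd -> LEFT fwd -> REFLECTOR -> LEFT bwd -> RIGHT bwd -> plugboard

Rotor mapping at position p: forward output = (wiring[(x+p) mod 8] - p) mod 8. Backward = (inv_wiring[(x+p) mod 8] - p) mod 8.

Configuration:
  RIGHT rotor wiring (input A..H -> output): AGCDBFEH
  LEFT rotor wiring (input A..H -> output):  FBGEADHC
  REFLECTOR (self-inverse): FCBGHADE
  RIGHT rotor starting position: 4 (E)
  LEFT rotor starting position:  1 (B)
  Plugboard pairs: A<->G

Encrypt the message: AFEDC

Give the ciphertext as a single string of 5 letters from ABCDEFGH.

Answer: HCAEA

Derivation:
Char 1 ('A'): step: R->5, L=1; A->plug->G->R->G->L->B->refl->C->L'->E->R'->H->plug->H
Char 2 ('F'): step: R->6, L=1; F->plug->F->R->F->L->G->refl->D->L'->C->R'->C->plug->C
Char 3 ('E'): step: R->7, L=1; E->plug->E->R->E->L->C->refl->B->L'->G->R'->G->plug->A
Char 4 ('D'): step: R->0, L->2 (L advanced); D->plug->D->R->D->L->B->refl->C->L'->B->R'->E->plug->E
Char 5 ('C'): step: R->1, L=2; C->plug->C->R->C->L->G->refl->D->L'->G->R'->G->plug->A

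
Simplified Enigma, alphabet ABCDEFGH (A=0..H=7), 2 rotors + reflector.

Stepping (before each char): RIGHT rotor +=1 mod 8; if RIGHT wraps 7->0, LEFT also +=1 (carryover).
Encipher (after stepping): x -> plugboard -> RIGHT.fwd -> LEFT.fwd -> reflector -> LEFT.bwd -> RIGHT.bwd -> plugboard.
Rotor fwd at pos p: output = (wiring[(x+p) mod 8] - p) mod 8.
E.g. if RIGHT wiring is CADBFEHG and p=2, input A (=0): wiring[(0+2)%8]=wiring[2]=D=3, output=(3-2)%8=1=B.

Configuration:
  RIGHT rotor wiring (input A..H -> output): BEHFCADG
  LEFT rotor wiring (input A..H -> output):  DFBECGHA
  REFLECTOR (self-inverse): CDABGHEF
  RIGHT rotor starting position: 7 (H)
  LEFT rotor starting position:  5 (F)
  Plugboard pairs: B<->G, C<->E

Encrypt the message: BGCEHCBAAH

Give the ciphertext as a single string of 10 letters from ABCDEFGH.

Char 1 ('B'): step: R->0, L->6 (L advanced); B->plug->G->R->D->L->H->refl->F->L'->C->R'->E->plug->C
Char 2 ('G'): step: R->1, L=6; G->plug->B->R->G->L->E->refl->G->L'->F->R'->G->plug->B
Char 3 ('C'): step: R->2, L=6; C->plug->E->R->B->L->C->refl->A->L'->H->R'->G->plug->B
Char 4 ('E'): step: R->3, L=6; E->plug->C->R->F->L->G->refl->E->L'->G->R'->F->plug->F
Char 5 ('H'): step: R->4, L=6; H->plug->H->R->B->L->C->refl->A->L'->H->R'->C->plug->E
Char 6 ('C'): step: R->5, L=6; C->plug->E->R->H->L->A->refl->C->L'->B->R'->C->plug->E
Char 7 ('B'): step: R->6, L=6; B->plug->G->R->E->L->D->refl->B->L'->A->R'->B->plug->G
Char 8 ('A'): step: R->7, L=6; A->plug->A->R->H->L->A->refl->C->L'->B->R'->G->plug->B
Char 9 ('A'): step: R->0, L->7 (L advanced); A->plug->A->R->B->L->E->refl->G->L'->C->R'->E->plug->C
Char 10 ('H'): step: R->1, L=7; H->plug->H->R->A->L->B->refl->D->L'->F->R'->G->plug->B

Answer: CBBFEEGBCB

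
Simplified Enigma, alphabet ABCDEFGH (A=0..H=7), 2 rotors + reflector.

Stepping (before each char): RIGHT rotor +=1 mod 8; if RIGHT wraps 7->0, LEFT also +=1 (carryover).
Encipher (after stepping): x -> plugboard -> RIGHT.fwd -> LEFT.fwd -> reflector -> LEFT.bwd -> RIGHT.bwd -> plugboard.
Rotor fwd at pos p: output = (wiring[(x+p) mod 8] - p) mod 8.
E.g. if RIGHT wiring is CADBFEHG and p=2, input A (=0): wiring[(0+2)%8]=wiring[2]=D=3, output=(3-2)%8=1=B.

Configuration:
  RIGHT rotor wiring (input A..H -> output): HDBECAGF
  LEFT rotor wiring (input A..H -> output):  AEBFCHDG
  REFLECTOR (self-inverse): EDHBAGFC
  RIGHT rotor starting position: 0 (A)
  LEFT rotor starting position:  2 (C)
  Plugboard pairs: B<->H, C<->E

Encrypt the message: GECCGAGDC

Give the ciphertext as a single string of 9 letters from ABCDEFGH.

Char 1 ('G'): step: R->1, L=2; G->plug->G->R->E->L->B->refl->D->L'->B->R'->D->plug->D
Char 2 ('E'): step: R->2, L=2; E->plug->C->R->A->L->H->refl->C->L'->H->R'->A->plug->A
Char 3 ('C'): step: R->3, L=2; C->plug->E->R->C->L->A->refl->E->L'->F->R'->C->plug->E
Char 4 ('C'): step: R->4, L=2; C->plug->E->R->D->L->F->refl->G->L'->G->R'->A->plug->A
Char 5 ('G'): step: R->5, L=2; G->plug->G->R->H->L->C->refl->H->L'->A->R'->C->plug->E
Char 6 ('A'): step: R->6, L=2; A->plug->A->R->A->L->H->refl->C->L'->H->R'->B->plug->H
Char 7 ('G'): step: R->7, L=2; G->plug->G->R->B->L->D->refl->B->L'->E->R'->C->plug->E
Char 8 ('D'): step: R->0, L->3 (L advanced); D->plug->D->R->E->L->D->refl->B->L'->G->R'->G->plug->G
Char 9 ('C'): step: R->1, L=3; C->plug->E->R->H->L->G->refl->F->L'->F->R'->F->plug->F

Answer: DAEAEHEGF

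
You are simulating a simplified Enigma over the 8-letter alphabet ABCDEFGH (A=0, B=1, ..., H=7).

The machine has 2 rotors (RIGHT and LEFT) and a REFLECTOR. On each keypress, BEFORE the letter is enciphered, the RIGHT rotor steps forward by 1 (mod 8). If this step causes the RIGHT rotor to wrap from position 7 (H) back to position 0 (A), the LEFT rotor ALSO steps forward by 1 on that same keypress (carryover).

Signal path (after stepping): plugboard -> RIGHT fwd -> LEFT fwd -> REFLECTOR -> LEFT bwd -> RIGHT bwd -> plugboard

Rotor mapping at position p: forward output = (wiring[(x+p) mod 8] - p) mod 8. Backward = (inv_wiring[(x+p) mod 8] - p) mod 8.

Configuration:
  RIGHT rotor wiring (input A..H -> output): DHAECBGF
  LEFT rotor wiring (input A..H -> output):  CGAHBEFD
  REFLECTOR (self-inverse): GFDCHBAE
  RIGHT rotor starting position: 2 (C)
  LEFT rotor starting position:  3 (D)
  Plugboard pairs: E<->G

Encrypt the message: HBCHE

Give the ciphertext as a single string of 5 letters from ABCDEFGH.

Char 1 ('H'): step: R->3, L=3; H->plug->H->R->F->L->H->refl->E->L'->A->R'->F->plug->F
Char 2 ('B'): step: R->4, L=3; B->plug->B->R->F->L->H->refl->E->L'->A->R'->H->plug->H
Char 3 ('C'): step: R->5, L=3; C->plug->C->R->A->L->E->refl->H->L'->F->R'->H->plug->H
Char 4 ('H'): step: R->6, L=3; H->plug->H->R->D->L->C->refl->D->L'->G->R'->F->plug->F
Char 5 ('E'): step: R->7, L=3; E->plug->G->R->C->L->B->refl->F->L'->H->R'->H->plug->H

Answer: FHHFH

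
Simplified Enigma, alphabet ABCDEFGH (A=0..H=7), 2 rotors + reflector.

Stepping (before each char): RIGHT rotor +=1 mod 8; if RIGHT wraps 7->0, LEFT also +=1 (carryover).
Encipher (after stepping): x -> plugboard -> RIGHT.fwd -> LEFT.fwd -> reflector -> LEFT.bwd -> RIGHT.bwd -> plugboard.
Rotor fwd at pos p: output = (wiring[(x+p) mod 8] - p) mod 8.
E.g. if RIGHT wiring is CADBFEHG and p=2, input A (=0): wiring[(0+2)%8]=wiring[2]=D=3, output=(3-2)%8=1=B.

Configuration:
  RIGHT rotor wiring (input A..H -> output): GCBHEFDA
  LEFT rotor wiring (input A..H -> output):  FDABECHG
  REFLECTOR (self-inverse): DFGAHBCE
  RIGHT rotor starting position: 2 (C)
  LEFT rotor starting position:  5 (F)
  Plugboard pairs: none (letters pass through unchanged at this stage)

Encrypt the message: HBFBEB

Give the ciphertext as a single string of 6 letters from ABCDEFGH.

Char 1 ('H'): step: R->3, L=5; H->plug->H->R->G->L->E->refl->H->L'->H->R'->G->plug->G
Char 2 ('B'): step: R->4, L=5; B->plug->B->R->B->L->C->refl->G->L'->E->R'->D->plug->D
Char 3 ('F'): step: R->5, L=5; F->plug->F->R->E->L->G->refl->C->L'->B->R'->D->plug->D
Char 4 ('B'): step: R->6, L=5; B->plug->B->R->C->L->B->refl->F->L'->A->R'->C->plug->C
Char 5 ('E'): step: R->7, L=5; E->plug->E->R->A->L->F->refl->B->L'->C->R'->D->plug->D
Char 6 ('B'): step: R->0, L->6 (L advanced); B->plug->B->R->C->L->H->refl->E->L'->H->R'->D->plug->D

Answer: GDDCDD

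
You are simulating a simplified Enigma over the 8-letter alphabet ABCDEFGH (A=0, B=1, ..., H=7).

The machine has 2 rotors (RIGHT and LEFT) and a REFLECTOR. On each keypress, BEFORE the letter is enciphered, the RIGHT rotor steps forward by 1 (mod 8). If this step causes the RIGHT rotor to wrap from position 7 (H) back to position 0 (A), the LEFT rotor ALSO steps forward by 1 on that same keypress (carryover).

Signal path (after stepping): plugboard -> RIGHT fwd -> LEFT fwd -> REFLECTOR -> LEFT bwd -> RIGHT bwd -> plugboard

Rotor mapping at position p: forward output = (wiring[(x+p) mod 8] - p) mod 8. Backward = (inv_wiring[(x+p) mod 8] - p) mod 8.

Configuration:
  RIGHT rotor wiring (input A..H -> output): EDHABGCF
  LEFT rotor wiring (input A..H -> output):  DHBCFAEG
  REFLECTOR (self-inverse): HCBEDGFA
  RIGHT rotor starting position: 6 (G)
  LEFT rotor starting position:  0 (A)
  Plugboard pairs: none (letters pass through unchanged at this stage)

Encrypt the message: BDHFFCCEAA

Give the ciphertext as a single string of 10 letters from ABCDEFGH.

Char 1 ('B'): step: R->7, L=0; B->plug->B->R->F->L->A->refl->H->L'->B->R'->E->plug->E
Char 2 ('D'): step: R->0, L->1 (L advanced); D->plug->D->R->A->L->G->refl->F->L'->G->R'->F->plug->F
Char 3 ('H'): step: R->1, L=1; H->plug->H->R->D->L->E->refl->D->L'->F->R'->E->plug->E
Char 4 ('F'): step: R->2, L=1; F->plug->F->R->D->L->E->refl->D->L'->F->R'->A->plug->A
Char 5 ('F'): step: R->3, L=1; F->plug->F->R->B->L->A->refl->H->L'->E->R'->H->plug->H
Char 6 ('C'): step: R->4, L=1; C->plug->C->R->G->L->F->refl->G->L'->A->R'->E->plug->E
Char 7 ('C'): step: R->5, L=1; C->plug->C->R->A->L->G->refl->F->L'->G->R'->E->plug->E
Char 8 ('E'): step: R->6, L=1; E->plug->E->R->B->L->A->refl->H->L'->E->R'->A->plug->A
Char 9 ('A'): step: R->7, L=1; A->plug->A->R->G->L->F->refl->G->L'->A->R'->D->plug->D
Char 10 ('A'): step: R->0, L->2 (L advanced); A->plug->A->R->E->L->C->refl->B->L'->G->R'->F->plug->F

Answer: EFEAHEEADF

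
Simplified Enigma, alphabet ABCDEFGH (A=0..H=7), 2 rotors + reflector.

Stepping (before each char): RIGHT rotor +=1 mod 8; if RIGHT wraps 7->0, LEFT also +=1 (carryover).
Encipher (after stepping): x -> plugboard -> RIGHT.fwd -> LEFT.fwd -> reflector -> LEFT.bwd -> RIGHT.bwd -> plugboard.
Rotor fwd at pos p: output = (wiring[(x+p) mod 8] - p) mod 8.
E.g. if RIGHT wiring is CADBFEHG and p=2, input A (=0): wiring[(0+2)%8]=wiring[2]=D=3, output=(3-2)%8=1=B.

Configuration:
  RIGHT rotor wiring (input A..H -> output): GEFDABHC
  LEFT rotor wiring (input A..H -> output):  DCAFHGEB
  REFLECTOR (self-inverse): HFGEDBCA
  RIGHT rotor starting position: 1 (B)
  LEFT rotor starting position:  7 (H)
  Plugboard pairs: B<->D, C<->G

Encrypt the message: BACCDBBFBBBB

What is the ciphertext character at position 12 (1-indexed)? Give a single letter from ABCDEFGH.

Char 1 ('B'): step: R->2, L=7; B->plug->D->R->H->L->F->refl->B->L'->D->R'->A->plug->A
Char 2 ('A'): step: R->3, L=7; A->plug->A->R->A->L->C->refl->G->L'->E->R'->D->plug->B
Char 3 ('C'): step: R->4, L=7; C->plug->G->R->B->L->E->refl->D->L'->C->R'->E->plug->E
Char 4 ('C'): step: R->5, L=7; C->plug->G->R->G->L->H->refl->A->L'->F->R'->C->plug->G
Char 5 ('D'): step: R->6, L=7; D->plug->B->R->E->L->G->refl->C->L'->A->R'->C->plug->G
Char 6 ('B'): step: R->7, L=7; B->plug->D->R->G->L->H->refl->A->L'->F->R'->C->plug->G
Char 7 ('B'): step: R->0, L->0 (L advanced); B->plug->D->R->D->L->F->refl->B->L'->H->R'->G->plug->C
Char 8 ('F'): step: R->1, L=0; F->plug->F->R->G->L->E->refl->D->L'->A->R'->E->plug->E
Char 9 ('B'): step: R->2, L=0; B->plug->D->R->H->L->B->refl->F->L'->D->R'->A->plug->A
Char 10 ('B'): step: R->3, L=0; B->plug->D->R->E->L->H->refl->A->L'->C->R'->H->plug->H
Char 11 ('B'): step: R->4, L=0; B->plug->D->R->G->L->E->refl->D->L'->A->R'->F->plug->F
Char 12 ('B'): step: R->5, L=0; B->plug->D->R->B->L->C->refl->G->L'->F->R'->C->plug->G

G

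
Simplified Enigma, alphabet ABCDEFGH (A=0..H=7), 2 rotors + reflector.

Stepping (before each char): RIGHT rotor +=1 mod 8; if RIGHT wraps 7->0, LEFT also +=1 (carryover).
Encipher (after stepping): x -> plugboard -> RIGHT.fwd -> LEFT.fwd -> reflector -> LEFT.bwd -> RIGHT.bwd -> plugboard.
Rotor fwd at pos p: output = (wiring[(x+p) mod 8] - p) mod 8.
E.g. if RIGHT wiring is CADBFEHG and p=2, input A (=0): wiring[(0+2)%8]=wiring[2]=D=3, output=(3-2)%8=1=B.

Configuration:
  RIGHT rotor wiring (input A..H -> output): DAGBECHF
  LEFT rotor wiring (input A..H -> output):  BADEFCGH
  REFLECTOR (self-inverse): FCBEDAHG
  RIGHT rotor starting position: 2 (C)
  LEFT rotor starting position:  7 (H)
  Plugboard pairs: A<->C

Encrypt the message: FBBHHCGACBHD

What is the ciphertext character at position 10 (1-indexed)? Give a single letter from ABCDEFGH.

Char 1 ('F'): step: R->3, L=7; F->plug->F->R->A->L->A->refl->F->L'->E->R'->D->plug->D
Char 2 ('B'): step: R->4, L=7; B->plug->B->R->G->L->D->refl->E->L'->D->R'->C->plug->A
Char 3 ('B'): step: R->5, L=7; B->plug->B->R->C->L->B->refl->C->L'->B->R'->F->plug->F
Char 4 ('H'): step: R->6, L=7; H->plug->H->R->E->L->F->refl->A->L'->A->R'->E->plug->E
Char 5 ('H'): step: R->7, L=7; H->plug->H->R->A->L->A->refl->F->L'->E->R'->B->plug->B
Char 6 ('C'): step: R->0, L->0 (L advanced); C->plug->A->R->D->L->E->refl->D->L'->C->R'->F->plug->F
Char 7 ('G'): step: R->1, L=0; G->plug->G->R->E->L->F->refl->A->L'->B->R'->E->plug->E
Char 8 ('A'): step: R->2, L=0; A->plug->C->R->C->L->D->refl->E->L'->D->R'->F->plug->F
Char 9 ('C'): step: R->3, L=0; C->plug->A->R->G->L->G->refl->H->L'->H->R'->C->plug->A
Char 10 ('B'): step: R->4, L=0; B->plug->B->R->G->L->G->refl->H->L'->H->R'->E->plug->E

E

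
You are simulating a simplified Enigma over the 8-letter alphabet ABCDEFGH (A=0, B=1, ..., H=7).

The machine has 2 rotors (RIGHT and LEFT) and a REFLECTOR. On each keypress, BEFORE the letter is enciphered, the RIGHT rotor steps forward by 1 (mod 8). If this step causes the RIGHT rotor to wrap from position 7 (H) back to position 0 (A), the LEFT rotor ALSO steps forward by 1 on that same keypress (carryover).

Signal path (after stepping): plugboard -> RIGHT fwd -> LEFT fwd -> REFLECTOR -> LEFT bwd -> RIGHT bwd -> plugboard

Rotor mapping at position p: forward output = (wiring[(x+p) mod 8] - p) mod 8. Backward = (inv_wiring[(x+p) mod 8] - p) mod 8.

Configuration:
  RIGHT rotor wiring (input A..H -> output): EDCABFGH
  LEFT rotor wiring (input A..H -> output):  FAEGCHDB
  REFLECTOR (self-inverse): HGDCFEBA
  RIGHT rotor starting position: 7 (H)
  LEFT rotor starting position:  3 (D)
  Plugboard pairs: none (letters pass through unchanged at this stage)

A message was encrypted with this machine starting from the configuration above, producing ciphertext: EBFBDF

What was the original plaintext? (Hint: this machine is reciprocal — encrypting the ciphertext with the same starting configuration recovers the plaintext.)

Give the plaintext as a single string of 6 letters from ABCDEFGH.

Answer: HCDCAG

Derivation:
Char 1 ('E'): step: R->0, L->4 (L advanced); E->plug->E->R->B->L->D->refl->C->L'->H->R'->H->plug->H
Char 2 ('B'): step: R->1, L=4; B->plug->B->R->B->L->D->refl->C->L'->H->R'->C->plug->C
Char 3 ('F'): step: R->2, L=4; F->plug->F->R->F->L->E->refl->F->L'->D->R'->D->plug->D
Char 4 ('B'): step: R->3, L=4; B->plug->B->R->G->L->A->refl->H->L'->C->R'->C->plug->C
Char 5 ('D'): step: R->4, L=4; D->plug->D->R->D->L->F->refl->E->L'->F->R'->A->plug->A
Char 6 ('F'): step: R->5, L=4; F->plug->F->R->F->L->E->refl->F->L'->D->R'->G->plug->G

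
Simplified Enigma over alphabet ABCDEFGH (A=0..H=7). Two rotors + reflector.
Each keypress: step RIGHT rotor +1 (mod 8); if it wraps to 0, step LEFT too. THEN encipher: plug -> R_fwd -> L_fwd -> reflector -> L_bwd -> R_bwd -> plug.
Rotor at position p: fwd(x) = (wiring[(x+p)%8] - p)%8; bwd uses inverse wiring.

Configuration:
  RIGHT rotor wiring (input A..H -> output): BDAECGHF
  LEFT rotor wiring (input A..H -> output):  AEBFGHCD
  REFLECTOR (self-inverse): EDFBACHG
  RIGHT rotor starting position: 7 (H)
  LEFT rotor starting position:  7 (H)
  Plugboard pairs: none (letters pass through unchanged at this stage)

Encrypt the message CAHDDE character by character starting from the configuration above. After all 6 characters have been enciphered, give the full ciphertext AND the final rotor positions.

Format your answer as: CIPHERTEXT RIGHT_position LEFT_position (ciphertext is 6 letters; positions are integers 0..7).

Answer: ABCHHF 5 0

Derivation:
Char 1 ('C'): step: R->0, L->0 (L advanced); C->plug->C->R->A->L->A->refl->E->L'->B->R'->A->plug->A
Char 2 ('A'): step: R->1, L=0; A->plug->A->R->C->L->B->refl->D->L'->H->R'->B->plug->B
Char 3 ('H'): step: R->2, L=0; H->plug->H->R->B->L->E->refl->A->L'->A->R'->C->plug->C
Char 4 ('D'): step: R->3, L=0; D->plug->D->R->E->L->G->refl->H->L'->F->R'->H->plug->H
Char 5 ('D'): step: R->4, L=0; D->plug->D->R->B->L->E->refl->A->L'->A->R'->H->plug->H
Char 6 ('E'): step: R->5, L=0; E->plug->E->R->G->L->C->refl->F->L'->D->R'->F->plug->F
Final: ciphertext=ABCHHF, RIGHT=5, LEFT=0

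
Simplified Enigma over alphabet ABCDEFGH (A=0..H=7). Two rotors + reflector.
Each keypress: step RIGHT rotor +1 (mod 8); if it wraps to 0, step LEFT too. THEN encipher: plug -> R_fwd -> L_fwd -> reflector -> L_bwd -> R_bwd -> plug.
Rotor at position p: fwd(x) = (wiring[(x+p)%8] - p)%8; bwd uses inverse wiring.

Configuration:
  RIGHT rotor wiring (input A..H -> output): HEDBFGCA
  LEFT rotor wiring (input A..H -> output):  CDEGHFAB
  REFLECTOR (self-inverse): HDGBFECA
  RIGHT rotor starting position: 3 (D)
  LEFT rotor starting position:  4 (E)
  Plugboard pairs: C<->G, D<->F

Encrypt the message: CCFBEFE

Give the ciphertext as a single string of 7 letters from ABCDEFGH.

Answer: FEEAHCC

Derivation:
Char 1 ('C'): step: R->4, L=4; C->plug->G->R->H->L->C->refl->G->L'->E->R'->D->plug->F
Char 2 ('C'): step: R->5, L=4; C->plug->G->R->E->L->G->refl->C->L'->H->R'->E->plug->E
Char 3 ('F'): step: R->6, L=4; F->plug->D->R->G->L->A->refl->H->L'->F->R'->E->plug->E
Char 4 ('B'): step: R->7, L=4; B->plug->B->R->A->L->D->refl->B->L'->B->R'->A->plug->A
Char 5 ('E'): step: R->0, L->5 (L advanced); E->plug->E->R->F->L->H->refl->A->L'->A->R'->H->plug->H
Char 6 ('F'): step: R->1, L=5; F->plug->D->R->E->L->G->refl->C->L'->H->R'->G->plug->C
Char 7 ('E'): step: R->2, L=5; E->plug->E->R->A->L->A->refl->H->L'->F->R'->G->plug->C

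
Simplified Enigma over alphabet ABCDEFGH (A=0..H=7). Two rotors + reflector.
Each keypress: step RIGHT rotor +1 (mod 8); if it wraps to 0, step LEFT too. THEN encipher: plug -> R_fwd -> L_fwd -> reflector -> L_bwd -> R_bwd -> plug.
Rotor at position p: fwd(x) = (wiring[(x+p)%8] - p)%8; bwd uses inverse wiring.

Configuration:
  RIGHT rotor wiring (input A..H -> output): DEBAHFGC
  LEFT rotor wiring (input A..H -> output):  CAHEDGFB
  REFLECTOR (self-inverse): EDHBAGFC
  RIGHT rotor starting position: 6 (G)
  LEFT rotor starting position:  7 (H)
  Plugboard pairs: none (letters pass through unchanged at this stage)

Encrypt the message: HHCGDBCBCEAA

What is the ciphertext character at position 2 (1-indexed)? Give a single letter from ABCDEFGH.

Char 1 ('H'): step: R->7, L=7; H->plug->H->R->H->L->G->refl->F->L'->E->R'->B->plug->B
Char 2 ('H'): step: R->0, L->0 (L advanced); H->plug->H->R->C->L->H->refl->C->L'->A->R'->D->plug->D

D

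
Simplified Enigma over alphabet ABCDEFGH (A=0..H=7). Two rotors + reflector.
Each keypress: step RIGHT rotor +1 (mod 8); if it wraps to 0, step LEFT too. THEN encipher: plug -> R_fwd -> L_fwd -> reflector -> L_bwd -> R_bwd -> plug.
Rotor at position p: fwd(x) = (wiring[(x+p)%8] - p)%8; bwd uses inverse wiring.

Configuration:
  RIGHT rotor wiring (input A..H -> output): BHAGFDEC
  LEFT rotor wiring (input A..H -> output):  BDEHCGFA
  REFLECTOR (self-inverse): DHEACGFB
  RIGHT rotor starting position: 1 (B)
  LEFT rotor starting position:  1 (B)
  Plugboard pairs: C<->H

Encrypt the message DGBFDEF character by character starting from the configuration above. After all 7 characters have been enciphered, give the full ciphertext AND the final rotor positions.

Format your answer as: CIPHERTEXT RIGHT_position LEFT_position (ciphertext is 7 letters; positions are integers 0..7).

Answer: GBAAGDH 0 2

Derivation:
Char 1 ('D'): step: R->2, L=1; D->plug->D->R->B->L->D->refl->A->L'->H->R'->G->plug->G
Char 2 ('G'): step: R->3, L=1; G->plug->G->R->E->L->F->refl->G->L'->C->R'->B->plug->B
Char 3 ('B'): step: R->4, L=1; B->plug->B->R->H->L->A->refl->D->L'->B->R'->A->plug->A
Char 4 ('F'): step: R->5, L=1; F->plug->F->R->D->L->B->refl->H->L'->G->R'->A->plug->A
Char 5 ('D'): step: R->6, L=1; D->plug->D->R->B->L->D->refl->A->L'->H->R'->G->plug->G
Char 6 ('E'): step: R->7, L=1; E->plug->E->R->H->L->A->refl->D->L'->B->R'->D->plug->D
Char 7 ('F'): step: R->0, L->2 (L advanced); F->plug->F->R->D->L->E->refl->C->L'->A->R'->C->plug->H
Final: ciphertext=GBAAGDH, RIGHT=0, LEFT=2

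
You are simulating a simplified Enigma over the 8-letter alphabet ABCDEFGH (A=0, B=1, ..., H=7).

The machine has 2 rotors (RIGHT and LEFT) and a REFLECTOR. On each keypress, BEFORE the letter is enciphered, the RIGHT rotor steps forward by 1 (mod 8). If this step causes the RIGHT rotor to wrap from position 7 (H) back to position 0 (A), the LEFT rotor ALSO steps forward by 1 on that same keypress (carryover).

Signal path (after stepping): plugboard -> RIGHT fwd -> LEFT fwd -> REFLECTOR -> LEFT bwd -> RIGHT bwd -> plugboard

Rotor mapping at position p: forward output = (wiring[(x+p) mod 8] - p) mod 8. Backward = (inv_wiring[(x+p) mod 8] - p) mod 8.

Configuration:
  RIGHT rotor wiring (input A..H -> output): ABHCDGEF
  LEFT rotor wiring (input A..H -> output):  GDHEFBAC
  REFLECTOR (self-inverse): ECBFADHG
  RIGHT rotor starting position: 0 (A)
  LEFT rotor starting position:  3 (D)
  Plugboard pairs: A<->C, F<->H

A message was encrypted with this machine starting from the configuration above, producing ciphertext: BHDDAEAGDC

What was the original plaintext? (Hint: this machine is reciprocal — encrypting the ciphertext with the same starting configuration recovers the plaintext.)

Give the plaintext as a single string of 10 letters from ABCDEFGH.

Answer: FCBACFHCFH

Derivation:
Char 1 ('B'): step: R->1, L=3; B->plug->B->R->G->L->A->refl->E->L'->H->R'->H->plug->F
Char 2 ('H'): step: R->2, L=3; H->plug->F->R->D->L->F->refl->D->L'->F->R'->A->plug->C
Char 3 ('D'): step: R->3, L=3; D->plug->D->R->B->L->C->refl->B->L'->A->R'->B->plug->B
Char 4 ('D'): step: R->4, L=3; D->plug->D->R->B->L->C->refl->B->L'->A->R'->C->plug->A
Char 5 ('A'): step: R->5, L=3; A->plug->C->R->A->L->B->refl->C->L'->B->R'->A->plug->C
Char 6 ('E'): step: R->6, L=3; E->plug->E->R->B->L->C->refl->B->L'->A->R'->H->plug->F
Char 7 ('A'): step: R->7, L=3; A->plug->C->R->C->L->G->refl->H->L'->E->R'->F->plug->H
Char 8 ('G'): step: R->0, L->4 (L advanced); G->plug->G->R->E->L->C->refl->B->L'->A->R'->A->plug->C
Char 9 ('D'): step: R->1, L=4; D->plug->D->R->C->L->E->refl->A->L'->H->R'->H->plug->F
Char 10 ('C'): step: R->2, L=4; C->plug->A->R->F->L->H->refl->G->L'->D->R'->F->plug->H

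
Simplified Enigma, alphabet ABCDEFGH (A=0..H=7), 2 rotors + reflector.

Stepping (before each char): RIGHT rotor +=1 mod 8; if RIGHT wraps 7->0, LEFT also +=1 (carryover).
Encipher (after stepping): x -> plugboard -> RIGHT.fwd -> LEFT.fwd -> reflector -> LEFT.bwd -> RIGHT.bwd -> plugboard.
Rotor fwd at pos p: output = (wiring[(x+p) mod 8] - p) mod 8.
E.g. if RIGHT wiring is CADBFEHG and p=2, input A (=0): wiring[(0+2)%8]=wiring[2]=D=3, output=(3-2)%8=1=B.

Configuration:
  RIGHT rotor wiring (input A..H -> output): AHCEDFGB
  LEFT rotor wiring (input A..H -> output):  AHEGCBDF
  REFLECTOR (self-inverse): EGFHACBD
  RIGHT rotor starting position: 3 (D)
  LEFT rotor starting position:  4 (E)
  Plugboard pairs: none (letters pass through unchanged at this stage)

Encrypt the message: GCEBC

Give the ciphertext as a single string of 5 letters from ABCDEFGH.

Answer: EHFHA

Derivation:
Char 1 ('G'): step: R->4, L=4; G->plug->G->R->G->L->A->refl->E->L'->E->R'->E->plug->E
Char 2 ('C'): step: R->5, L=4; C->plug->C->R->E->L->E->refl->A->L'->G->R'->H->plug->H
Char 3 ('E'): step: R->6, L=4; E->plug->E->R->E->L->E->refl->A->L'->G->R'->F->plug->F
Char 4 ('B'): step: R->7, L=4; B->plug->B->R->B->L->F->refl->C->L'->H->R'->H->plug->H
Char 5 ('C'): step: R->0, L->5 (L advanced); C->plug->C->R->C->L->A->refl->E->L'->A->R'->A->plug->A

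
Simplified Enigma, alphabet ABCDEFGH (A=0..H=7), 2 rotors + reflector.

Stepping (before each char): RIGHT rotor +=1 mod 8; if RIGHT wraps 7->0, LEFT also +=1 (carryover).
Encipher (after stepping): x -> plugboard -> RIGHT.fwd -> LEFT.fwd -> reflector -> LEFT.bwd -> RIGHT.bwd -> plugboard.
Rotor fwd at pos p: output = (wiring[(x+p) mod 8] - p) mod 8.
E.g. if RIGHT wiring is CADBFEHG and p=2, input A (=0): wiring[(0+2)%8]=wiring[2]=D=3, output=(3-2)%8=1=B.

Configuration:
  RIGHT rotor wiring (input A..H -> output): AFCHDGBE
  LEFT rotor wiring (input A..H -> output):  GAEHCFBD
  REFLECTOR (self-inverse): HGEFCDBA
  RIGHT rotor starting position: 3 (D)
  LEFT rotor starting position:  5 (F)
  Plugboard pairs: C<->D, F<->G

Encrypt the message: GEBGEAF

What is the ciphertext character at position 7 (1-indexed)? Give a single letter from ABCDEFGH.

Char 1 ('G'): step: R->4, L=5; G->plug->F->R->B->L->E->refl->C->L'->G->R'->G->plug->F
Char 2 ('E'): step: R->5, L=5; E->plug->E->R->A->L->A->refl->H->L'->F->R'->F->plug->G
Char 3 ('B'): step: R->6, L=5; B->plug->B->R->G->L->C->refl->E->L'->B->R'->F->plug->G
Char 4 ('G'): step: R->7, L=5; G->plug->F->R->E->L->D->refl->F->L'->H->R'->G->plug->F
Char 5 ('E'): step: R->0, L->6 (L advanced); E->plug->E->R->D->L->C->refl->E->L'->G->R'->F->plug->G
Char 6 ('A'): step: R->1, L=6; A->plug->A->R->E->L->G->refl->B->L'->F->R'->E->plug->E
Char 7 ('F'): step: R->2, L=6; F->plug->G->R->G->L->E->refl->C->L'->D->R'->H->plug->H

H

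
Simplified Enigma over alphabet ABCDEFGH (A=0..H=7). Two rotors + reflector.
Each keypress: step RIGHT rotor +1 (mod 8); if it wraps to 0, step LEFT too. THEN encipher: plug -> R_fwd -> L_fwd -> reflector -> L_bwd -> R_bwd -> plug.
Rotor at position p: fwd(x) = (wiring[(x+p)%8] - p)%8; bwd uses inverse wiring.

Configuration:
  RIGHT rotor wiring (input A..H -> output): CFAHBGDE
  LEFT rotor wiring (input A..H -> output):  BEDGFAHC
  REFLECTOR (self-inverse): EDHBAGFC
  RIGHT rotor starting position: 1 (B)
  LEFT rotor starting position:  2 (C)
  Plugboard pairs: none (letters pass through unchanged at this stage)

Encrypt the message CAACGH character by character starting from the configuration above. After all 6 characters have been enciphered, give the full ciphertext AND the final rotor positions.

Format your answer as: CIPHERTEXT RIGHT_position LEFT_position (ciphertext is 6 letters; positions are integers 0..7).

Answer: ACFBCB 7 2

Derivation:
Char 1 ('C'): step: R->2, L=2; C->plug->C->R->H->L->C->refl->H->L'->G->R'->A->plug->A
Char 2 ('A'): step: R->3, L=2; A->plug->A->R->E->L->F->refl->G->L'->D->R'->C->plug->C
Char 3 ('A'): step: R->4, L=2; A->plug->A->R->F->L->A->refl->E->L'->B->R'->F->plug->F
Char 4 ('C'): step: R->5, L=2; C->plug->C->R->H->L->C->refl->H->L'->G->R'->B->plug->B
Char 5 ('G'): step: R->6, L=2; G->plug->G->R->D->L->G->refl->F->L'->E->R'->C->plug->C
Char 6 ('H'): step: R->7, L=2; H->plug->H->R->E->L->F->refl->G->L'->D->R'->B->plug->B
Final: ciphertext=ACFBCB, RIGHT=7, LEFT=2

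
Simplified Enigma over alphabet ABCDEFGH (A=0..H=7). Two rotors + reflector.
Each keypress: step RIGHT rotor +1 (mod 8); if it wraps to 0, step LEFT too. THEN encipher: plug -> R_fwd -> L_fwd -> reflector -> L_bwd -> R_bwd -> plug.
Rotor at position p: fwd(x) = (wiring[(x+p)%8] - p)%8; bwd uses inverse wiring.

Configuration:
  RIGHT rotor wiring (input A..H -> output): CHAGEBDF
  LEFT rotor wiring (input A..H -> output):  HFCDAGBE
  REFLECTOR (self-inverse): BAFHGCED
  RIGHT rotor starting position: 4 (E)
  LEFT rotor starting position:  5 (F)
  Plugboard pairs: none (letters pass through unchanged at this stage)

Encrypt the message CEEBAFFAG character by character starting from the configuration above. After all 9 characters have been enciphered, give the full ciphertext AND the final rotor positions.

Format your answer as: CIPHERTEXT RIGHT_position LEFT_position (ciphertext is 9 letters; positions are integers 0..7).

Answer: ABGACGEFA 5 6

Derivation:
Char 1 ('C'): step: R->5, L=5; C->plug->C->R->A->L->B->refl->A->L'->E->R'->A->plug->A
Char 2 ('E'): step: R->6, L=5; E->plug->E->R->C->L->H->refl->D->L'->H->R'->B->plug->B
Char 3 ('E'): step: R->7, L=5; E->plug->E->R->H->L->D->refl->H->L'->C->R'->G->plug->G
Char 4 ('B'): step: R->0, L->6 (L advanced); B->plug->B->R->H->L->A->refl->B->L'->C->R'->A->plug->A
Char 5 ('A'): step: R->1, L=6; A->plug->A->R->G->L->C->refl->F->L'->F->R'->C->plug->C
Char 6 ('F'): step: R->2, L=6; F->plug->F->R->D->L->H->refl->D->L'->A->R'->G->plug->G
Char 7 ('F'): step: R->3, L=6; F->plug->F->R->H->L->A->refl->B->L'->C->R'->E->plug->E
Char 8 ('A'): step: R->4, L=6; A->plug->A->R->A->L->D->refl->H->L'->D->R'->F->plug->F
Char 9 ('G'): step: R->5, L=6; G->plug->G->R->B->L->G->refl->E->L'->E->R'->A->plug->A
Final: ciphertext=ABGACGEFA, RIGHT=5, LEFT=6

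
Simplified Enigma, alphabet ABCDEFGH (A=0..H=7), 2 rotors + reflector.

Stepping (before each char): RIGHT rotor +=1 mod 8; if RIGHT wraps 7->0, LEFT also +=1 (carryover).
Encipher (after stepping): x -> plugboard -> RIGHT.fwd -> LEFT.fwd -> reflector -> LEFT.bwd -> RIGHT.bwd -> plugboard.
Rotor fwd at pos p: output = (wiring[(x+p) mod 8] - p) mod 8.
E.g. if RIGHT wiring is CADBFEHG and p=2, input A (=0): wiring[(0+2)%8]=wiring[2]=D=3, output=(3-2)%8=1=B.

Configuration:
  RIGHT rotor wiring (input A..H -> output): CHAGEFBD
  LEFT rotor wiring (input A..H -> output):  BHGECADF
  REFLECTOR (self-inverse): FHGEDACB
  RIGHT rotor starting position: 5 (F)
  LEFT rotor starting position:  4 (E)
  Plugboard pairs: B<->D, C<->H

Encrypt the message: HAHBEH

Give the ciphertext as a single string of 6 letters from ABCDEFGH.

Char 1 ('H'): step: R->6, L=4; H->plug->C->R->E->L->F->refl->A->L'->H->R'->H->plug->C
Char 2 ('A'): step: R->7, L=4; A->plug->A->R->E->L->F->refl->A->L'->H->R'->E->plug->E
Char 3 ('H'): step: R->0, L->5 (L advanced); H->plug->C->R->A->L->D->refl->E->L'->D->R'->H->plug->C
Char 4 ('B'): step: R->1, L=5; B->plug->D->R->D->L->E->refl->D->L'->A->R'->F->plug->F
Char 5 ('E'): step: R->2, L=5; E->plug->E->R->H->L->F->refl->A->L'->C->R'->C->plug->H
Char 6 ('H'): step: R->3, L=5; H->plug->C->R->C->L->A->refl->F->L'->H->R'->F->plug->F

Answer: CECFHF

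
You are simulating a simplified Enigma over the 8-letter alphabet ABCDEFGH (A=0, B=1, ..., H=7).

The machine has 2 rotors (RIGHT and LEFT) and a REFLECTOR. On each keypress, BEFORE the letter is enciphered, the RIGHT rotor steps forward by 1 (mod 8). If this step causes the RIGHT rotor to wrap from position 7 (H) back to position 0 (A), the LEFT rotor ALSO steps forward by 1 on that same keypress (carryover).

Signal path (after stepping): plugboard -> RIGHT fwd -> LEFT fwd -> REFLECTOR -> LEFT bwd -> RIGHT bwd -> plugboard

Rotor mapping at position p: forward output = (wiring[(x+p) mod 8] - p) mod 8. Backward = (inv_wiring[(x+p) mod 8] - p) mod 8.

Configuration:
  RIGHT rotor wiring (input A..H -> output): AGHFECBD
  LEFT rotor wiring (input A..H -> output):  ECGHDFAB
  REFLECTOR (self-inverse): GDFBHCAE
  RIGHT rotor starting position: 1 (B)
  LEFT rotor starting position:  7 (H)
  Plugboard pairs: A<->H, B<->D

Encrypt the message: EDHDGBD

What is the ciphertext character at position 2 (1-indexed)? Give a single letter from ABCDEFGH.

Char 1 ('E'): step: R->2, L=7; E->plug->E->R->H->L->B->refl->D->L'->C->R'->C->plug->C
Char 2 ('D'): step: R->3, L=7; D->plug->B->R->B->L->F->refl->C->L'->A->R'->E->plug->E

E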